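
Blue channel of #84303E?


Color: #84303E
R = 84 = 132
G = 30 = 48
B = 3E = 62
Blue = 62


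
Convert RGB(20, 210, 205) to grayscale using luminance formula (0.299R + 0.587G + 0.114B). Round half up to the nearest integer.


Gray = 0.299×R + 0.587×G + 0.114×B
Gray = 0.299×20 + 0.587×210 + 0.114×205
Gray = 5.980 + 123.270 + 23.370
Gray = 152.620 → round half up → 153
Gray = 153


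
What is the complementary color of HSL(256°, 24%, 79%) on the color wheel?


Complement = opposite side of color wheel = hue + 180°
H' = (256 + 180) mod 360 = 76°
S and L unchanged.
= HSL(76°, 24%, 79%)


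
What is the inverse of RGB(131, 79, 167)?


Invert: (255-R, 255-G, 255-B)
R: 255-131 = 124
G: 255-79 = 176
B: 255-167 = 88
= RGB(124, 176, 88)


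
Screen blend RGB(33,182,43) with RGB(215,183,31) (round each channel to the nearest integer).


Screen: C = 255 - (255-A)×(255-B)/255, rounded to nearest integer
R: 255 - (255-33)×(255-215)/255 = 255 - 8880/255 ≈ 255 - 34.824 = 220.176 → 220
G: 255 - (255-182)×(255-183)/255 = 255 - 5256/255 ≈ 255 - 20.612 = 234.388 → 234
B: 255 - (255-43)×(255-31)/255 = 255 - 47488/255 ≈ 255 - 186.227 = 68.773 → 69
= RGB(220, 234, 69)


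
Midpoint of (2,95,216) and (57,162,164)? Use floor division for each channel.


Midpoint: each channel = ⌊(C₁+C₂)/2⌋
R: ⌊(2+57)/2⌋ = 29
G: ⌊(95+162)/2⌋ = 128
B: ⌊(216+164)/2⌋ = 190
= RGB(29, 128, 190)


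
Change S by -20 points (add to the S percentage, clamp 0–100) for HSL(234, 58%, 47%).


Original S = 58%
Adjustment = -20 percentage points
New S = 58 + (-20) = 38
Clamp to [0, 100] → 38
= HSL(234°, 38%, 47%)


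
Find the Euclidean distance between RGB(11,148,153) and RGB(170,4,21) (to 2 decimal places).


d = √[(R₁-R₂)² + (G₁-G₂)² + (B₁-B₂)²]
d = √[(11-170)² + (148-4)² + (153-21)²]
d = √[25281 + 20736 + 17424]
d = √63441
d ≈ 251.87


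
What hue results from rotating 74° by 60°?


New hue = (H + rotation) mod 360
New hue = (74 + 60) mod 360
= 134 mod 360
= 134°


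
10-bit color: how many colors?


Colors = 2^bits = 2^10
= 1,024 colors


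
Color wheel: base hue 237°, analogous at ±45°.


Base hue: 237°
Left analog: (237 - 45) mod 360 = 192°
Right analog: (237 + 45) mod 360 = 282°
Analogous hues = 192° and 282°


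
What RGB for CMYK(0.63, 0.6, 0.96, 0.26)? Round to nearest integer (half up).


R = 255 × (1-C) × (1-K) = 255 × 0.37 × 0.74 = 69.819 → 70
G = 255 × (1-M) × (1-K) = 255 × 0.40 × 0.74 = 75.48 → 75
B = 255 × (1-Y) × (1-K) = 255 × 0.04 × 0.74 = 7.548 → 8
= RGB(70, 75, 8)


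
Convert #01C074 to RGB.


01 → 1 (R)
C0 → 192 (G)
74 → 116 (B)
= RGB(1, 192, 116)


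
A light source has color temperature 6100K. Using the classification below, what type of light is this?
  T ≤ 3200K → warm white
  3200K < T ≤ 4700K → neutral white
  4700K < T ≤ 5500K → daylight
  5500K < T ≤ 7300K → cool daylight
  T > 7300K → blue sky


Temperature: 6100K
5500K < 6100K ≤ 7300K → cool daylight
Classification: cool daylight


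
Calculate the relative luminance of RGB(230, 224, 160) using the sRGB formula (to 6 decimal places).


Linearize each channel (sRGB transfer function): c = v/255; c_lin = c/12.92 if c ≤ 0.04045, else ((c+0.055)/1.055)^2.4
  R: 230/255 ≈ 0.901961 > 0.04045 → ((0.901961+0.055)/1.055)^2.4 ≈ 0.791298
  G: 224/255 ≈ 0.878431 > 0.04045 → ((0.878431+0.055)/1.055)^2.4 ≈ 0.745404
  B: 160/255 ≈ 0.627451 > 0.04045 → ((0.627451+0.055)/1.055)^2.4 ≈ 0.351533
R_lin = 0.791298, G_lin = 0.745404, B_lin = 0.351533
L = 0.2126×R + 0.7152×G + 0.0722×B
L = 0.2126×0.791298 + 0.7152×0.745404 + 0.0722×0.351533
L ≈ 0.726724


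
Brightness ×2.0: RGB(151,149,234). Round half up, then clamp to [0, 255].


Multiply each channel by 2.0, round half up, clamp to [0, 255]
R: 151×2.0 = 302 → clamp → 255
G: 149×2.0 = 298 → clamp → 255
B: 234×2.0 = 468 → clamp → 255
= RGB(255, 255, 255)


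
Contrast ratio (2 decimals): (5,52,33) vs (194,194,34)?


Linearize each sRGB channel c=v/255: c/12.92 if c ≤ 0.04045 else ((c+0.055)/1.055)^2.4
L = 0.2126×R_lin + 0.7152×G_lin + 0.0722×B_lin
Color 1 (5,52,33):
  R=5: 5/255≈0.0196 ≤ 0.04045 → 0.0196/12.92 ≈ 0.00152
  G=52: 52/255≈0.2039 > 0.04045 → ((0.2039+0.055)/1.055)^2.4 ≈ 0.03434
  B=33: 33/255≈0.1294 > 0.04045 → ((0.1294+0.055)/1.055)^2.4 ≈ 0.01521
  L1 = 0.2126×0.00152 + 0.7152×0.03434 + 0.0722×0.01521 ≈ 0.02598
Color 2 (194,194,34):
  R=194: 194/255≈0.7608 > 0.04045 → ((0.7608+0.055)/1.055)^2.4 ≈ 0.53948
  G=194: 194/255≈0.7608 > 0.04045 → ((0.7608+0.055)/1.055)^2.4 ≈ 0.53948
  B=34: 34/255≈0.1333 > 0.04045 → ((0.1333+0.055)/1.055)^2.4 ≈ 0.01600
  L2 = 0.2126×0.53948 + 0.7152×0.53948 + 0.0722×0.01600 ≈ 0.50168
Lighter = 0.50168, Darker = 0.02598
Ratio = (L_lighter + 0.05) / (L_darker + 0.05)
Ratio = (0.50168 + 0.05) / (0.02598 + 0.05) = 0.55168 / 0.07598 ≈ 7.2609
Ratio ≈ 7.26:1


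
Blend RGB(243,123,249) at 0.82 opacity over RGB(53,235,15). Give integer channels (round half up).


C = α×F + (1-α)×B, with 1-α = 0.18
R: 0.82×243 + 0.18×53 = 199.26 + 9.54 = 208.80 → 209
G: 0.82×123 + 0.18×235 = 100.86 + 42.30 = 143.16 → 143
B: 0.82×249 + 0.18×15 = 204.18 + 2.70 = 206.88 → 207
= RGB(209, 143, 207)


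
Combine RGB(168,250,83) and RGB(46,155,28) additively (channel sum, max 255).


Additive: each channel = min(255, C₁+C₂)
R: 168+46 = 214 → 214
G: 250+155 = 405 → 255
B: 83+28 = 111 → 111
= RGB(214, 255, 111)


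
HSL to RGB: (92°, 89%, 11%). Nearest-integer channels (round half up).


H=92°, S=0.89, L=0.11
C = (1-|2L-1|)×S = (1-|-0.78|)×0.89 = 0.1958
H' = H/60 = 92/60 ≈ 1.5333; X = C×(1-|H' mod 2 - 1|) ≈ 0.0914
m = L - C/2 = 0.11 - 0.0979 = 0.0121
Sector ⌊H'⌋ = 1 → (R',G',B') = (≈0.0914, 0.1958, 0.0)
RGB = ((R'+m)×255, (G'+m)×255, (B'+m)×255) = (26.3857, 53.0145, 3.0855)
Round half up → RGB(26, 53, 3)


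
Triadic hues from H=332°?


Triadic: equally spaced at 120° intervals
H1 = 332°
H2 = (332 + 120) mod 360 = 92°
H3 = (332 + 240) mod 360 = 212°
Triadic = 332°, 92°, 212°


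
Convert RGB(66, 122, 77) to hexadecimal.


R = 66 → 42 (hex)
G = 122 → 7A (hex)
B = 77 → 4D (hex)
Hex = #427A4D


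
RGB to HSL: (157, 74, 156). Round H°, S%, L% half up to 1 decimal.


Normalize: R'=157/255≈0.6157, G'=74/255≈0.2902, B'=156/255≈0.6118
Max=157/255, Min=74/255, Δ=Max-Min=83/255
L = (Max+Min)/2 = (157+74)/510 = 231/510 = 0.45294… → L = 45.3%
L ≤ 0.5 → S = Δ/(Max+Min) = 83/(157+74) = 83/231 = 0.35930… → S = 35.9%
(the 1/255 factors cancel in S and H, so raw channel differences can be used)
Max is R' → H = 60 × (((G-B)/Δ) mod 6) = 60 × (((74-156)/83) mod 6)
  (-82)/83 = -0.9879…; negative, so add 6 → 5.0120…
  H = 60 × 5.0120… = 300.722…° → H = 300.7°
= HSL(300.7°, 35.9%, 45.3%)


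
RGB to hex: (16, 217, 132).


R = 16 → 10 (hex)
G = 217 → D9 (hex)
B = 132 → 84 (hex)
Hex = #10D984


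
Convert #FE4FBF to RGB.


FE → 254 (R)
4F → 79 (G)
BF → 191 (B)
= RGB(254, 79, 191)


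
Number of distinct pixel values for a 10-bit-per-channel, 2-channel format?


Total bits = 10 bits/channel × 2 channels = 20 bits
Distinct pixel values = 2^20
= 1,048,576 pixel values


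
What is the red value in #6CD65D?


Color: #6CD65D
R = 6C = 108
G = D6 = 214
B = 5D = 93
Red = 108


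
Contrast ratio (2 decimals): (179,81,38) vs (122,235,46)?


Linearize each sRGB channel c=v/255: c/12.92 if c ≤ 0.04045 else ((c+0.055)/1.055)^2.4
L = 0.2126×R_lin + 0.7152×G_lin + 0.0722×B_lin
Color 1 (179,81,38):
  R=179: 179/255≈0.7020 > 0.04045 → ((0.7020+0.055)/1.055)^2.4 ≈ 0.45079
  G=81: 81/255≈0.3176 > 0.04045 → ((0.3176+0.055)/1.055)^2.4 ≈ 0.08228
  B=38: 38/255≈0.1490 > 0.04045 → ((0.1490+0.055)/1.055)^2.4 ≈ 0.01938
  L1 = 0.2126×0.45079 + 0.7152×0.08228 + 0.0722×0.01938 ≈ 0.15609
Color 2 (122,235,46):
  R=122: 122/255≈0.4784 > 0.04045 → ((0.4784+0.055)/1.055)^2.4 ≈ 0.19462
  G=235: 235/255≈0.9216 > 0.04045 → ((0.9216+0.055)/1.055)^2.4 ≈ 0.83077
  B=46: 46/255≈0.1804 > 0.04045 → ((0.1804+0.055)/1.055)^2.4 ≈ 0.02732
  L2 = 0.2126×0.19462 + 0.7152×0.83077 + 0.0722×0.02732 ≈ 0.63751
Lighter = 0.63751, Darker = 0.15609
Ratio = (L_lighter + 0.05) / (L_darker + 0.05)
Ratio = (0.63751 + 0.05) / (0.15609 + 0.05) = 0.68751 / 0.20609 ≈ 3.3361
Ratio ≈ 3.34:1


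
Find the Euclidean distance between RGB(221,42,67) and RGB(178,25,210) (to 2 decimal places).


d = √[(R₁-R₂)² + (G₁-G₂)² + (B₁-B₂)²]
d = √[(221-178)² + (42-25)² + (67-210)²]
d = √[1849 + 289 + 20449]
d = √22587
d ≈ 150.29


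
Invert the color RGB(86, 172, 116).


Invert: (255-R, 255-G, 255-B)
R: 255-86 = 169
G: 255-172 = 83
B: 255-116 = 139
= RGB(169, 83, 139)


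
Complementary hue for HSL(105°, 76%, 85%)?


Complement = opposite side of color wheel = hue + 180°
H' = (105 + 180) mod 360 = 285°
S and L unchanged.
= HSL(285°, 76%, 85%)


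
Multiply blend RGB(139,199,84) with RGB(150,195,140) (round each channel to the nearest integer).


Multiply: C = A×B/255, rounded to nearest integer
R: 139×150/255 = 20850/255 ≈ 81.765 → 82
G: 199×195/255 = 38805/255 ≈ 152.176 → 152
B: 84×140/255 = 11760/255 ≈ 46.118 → 46
= RGB(82, 152, 46)


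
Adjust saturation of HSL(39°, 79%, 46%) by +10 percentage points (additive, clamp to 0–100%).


Original S = 79%
Adjustment = +10 percentage points
New S = 79 + (10) = 89
Clamp to [0, 100] → 89
= HSL(39°, 89%, 46%)


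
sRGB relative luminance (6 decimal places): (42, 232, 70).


Linearize each channel (sRGB transfer function): c = v/255; c_lin = c/12.92 if c ≤ 0.04045, else ((c+0.055)/1.055)^2.4
  R: 42/255 ≈ 0.164706 > 0.04045 → ((0.164706+0.055)/1.055)^2.4 ≈ 0.023153
  G: 232/255 ≈ 0.909804 > 0.04045 → ((0.909804+0.055)/1.055)^2.4 ≈ 0.806952
  B: 70/255 ≈ 0.274510 > 0.04045 → ((0.274510+0.055)/1.055)^2.4 ≈ 0.061246
R_lin = 0.023153, G_lin = 0.806952, B_lin = 0.061246
L = 0.2126×R + 0.7152×G + 0.0722×B
L = 0.2126×0.023153 + 0.7152×0.806952 + 0.0722×0.061246
L ≈ 0.586477


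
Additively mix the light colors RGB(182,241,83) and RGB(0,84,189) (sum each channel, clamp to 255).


Additive: each channel = min(255, C₁+C₂)
R: 182+0 = 182 → 182
G: 241+84 = 325 → 255
B: 83+189 = 272 → 255
= RGB(182, 255, 255)


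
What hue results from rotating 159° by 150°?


New hue = (H + rotation) mod 360
New hue = (159 + 150) mod 360
= 309 mod 360
= 309°


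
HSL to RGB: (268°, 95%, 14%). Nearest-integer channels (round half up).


H=268°, S=0.95, L=0.14
C = (1-|2L-1|)×S = (1-|-0.72|)×0.95 = 0.266
H' = H/60 = 268/60 ≈ 4.4667; X = C×(1-|H' mod 2 - 1|) ≈ 0.1241
m = L - C/2 = 0.14 - 0.133 = 0.007
Sector ⌊H'⌋ = 4 → (R',G',B') = (≈0.1241, 0.0, 0.266)
RGB = ((R'+m)×255, (G'+m)×255, (B'+m)×255) = (33.439, 1.785, 69.615)
Round half up → RGB(33, 2, 70)


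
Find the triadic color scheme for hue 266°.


Triadic: equally spaced at 120° intervals
H1 = 266°
H2 = (266 + 120) mod 360 = 26°
H3 = (266 + 240) mod 360 = 146°
Triadic = 266°, 26°, 146°


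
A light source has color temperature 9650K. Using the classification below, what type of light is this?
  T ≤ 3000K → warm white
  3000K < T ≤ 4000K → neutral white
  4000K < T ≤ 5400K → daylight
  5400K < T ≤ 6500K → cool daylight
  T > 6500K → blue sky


Temperature: 9650K
9650K > 6500K → blue sky
Classification: blue sky


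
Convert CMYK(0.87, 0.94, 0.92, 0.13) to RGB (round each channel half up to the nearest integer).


R = 255 × (1-C) × (1-K) = 255 × 0.13 × 0.87 = 28.8405 → 29
G = 255 × (1-M) × (1-K) = 255 × 0.06 × 0.87 = 13.311 → 13
B = 255 × (1-Y) × (1-K) = 255 × 0.08 × 0.87 = 17.748 → 18
= RGB(29, 13, 18)


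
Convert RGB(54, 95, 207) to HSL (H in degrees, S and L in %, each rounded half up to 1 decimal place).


Normalize: R'=54/255≈0.2118, G'=95/255≈0.3725, B'=207/255≈0.8118
Max=207/255, Min=54/255, Δ=Max-Min=153/255
L = (Max+Min)/2 = (207+54)/510 = 261/510 = 0.51176… → L = 51.2%
L > 0.5 → S = Δ/(2-Max-Min) = 153/(510-207-54) = 153/249 = 0.61445… → S = 61.4%
(the 1/255 factors cancel in S and H, so raw channel differences can be used)
Max is B' → H = 60 × ((R-G)/Δ + 4) = 60 × ((54-95)/153 + 4)
  -41/153 + 4 = -0.2679… + 4 = 3.7320…
  H = 60 × 3.7320… = 223.921…° → H = 223.9°
= HSL(223.9°, 61.4%, 51.2%)


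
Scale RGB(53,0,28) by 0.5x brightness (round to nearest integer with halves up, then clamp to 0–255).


Multiply each channel by 0.5, round half up, clamp to [0, 255]
R: 53×0.5 = 26.5 → round → 27
G: 0×0.5 = 0
B: 28×0.5 = 14
= RGB(27, 0, 14)


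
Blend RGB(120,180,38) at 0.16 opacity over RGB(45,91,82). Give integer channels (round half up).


C = α×F + (1-α)×B, with 1-α = 0.84
R: 0.16×120 + 0.84×45 = 19.20 + 37.80 = 57.00 → 57
G: 0.16×180 + 0.84×91 = 28.80 + 76.44 = 105.24 → 105
B: 0.16×38 + 0.84×82 = 6.08 + 68.88 = 74.96 → 75
= RGB(57, 105, 75)


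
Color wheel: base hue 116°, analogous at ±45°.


Base hue: 116°
Left analog: (116 - 45) mod 360 = 71°
Right analog: (116 + 45) mod 360 = 161°
Analogous hues = 71° and 161°


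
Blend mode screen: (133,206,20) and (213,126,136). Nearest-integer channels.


Screen: C = 255 - (255-A)×(255-B)/255, rounded to nearest integer
R: 255 - (255-133)×(255-213)/255 = 255 - 5124/255 ≈ 255 - 20.094 = 234.906 → 235
G: 255 - (255-206)×(255-126)/255 = 255 - 6321/255 ≈ 255 - 24.788 = 230.212 → 230
B: 255 - (255-20)×(255-136)/255 = 255 - 27965/255 ≈ 255 - 109.667 = 145.333 → 145
= RGB(235, 230, 145)


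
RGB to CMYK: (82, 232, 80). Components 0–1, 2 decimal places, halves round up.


R'=82/255≈0.3216, G'=232/255≈0.9098, B'=80/255≈0.3137
K = 1 - max(R',G',B') = 1 - 232/255 = 23/255 = 0.09019… → 0.09
(1-R'-K)/(1-K) simplifies to (max-R)/max with max = 232:
C = (232-82)/232 = 150/232 = 0.64655… → 0.65
M = (232-232)/232 = 0/232 = 0 → 0.00
Y = (232-80)/232 = 152/232 = 0.65517… → 0.66
= CMYK(0.65, 0.00, 0.66, 0.09)


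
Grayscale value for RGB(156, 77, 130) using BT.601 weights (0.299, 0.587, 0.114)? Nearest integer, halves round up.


Gray = 0.299×R + 0.587×G + 0.114×B
Gray = 0.299×156 + 0.587×77 + 0.114×130
Gray = 46.644 + 45.199 + 14.820
Gray = 106.663 → round half up → 107
Gray = 107


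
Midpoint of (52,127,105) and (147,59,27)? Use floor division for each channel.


Midpoint: each channel = ⌊(C₁+C₂)/2⌋
R: ⌊(52+147)/2⌋ = 99
G: ⌊(127+59)/2⌋ = 93
B: ⌊(105+27)/2⌋ = 66
= RGB(99, 93, 66)


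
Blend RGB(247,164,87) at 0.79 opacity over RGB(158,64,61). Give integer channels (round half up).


C = α×F + (1-α)×B, with 1-α = 0.21
R: 0.79×247 + 0.21×158 = 195.13 + 33.18 = 228.31 → 228
G: 0.79×164 + 0.21×64 = 129.56 + 13.44 = 143.00 → 143
B: 0.79×87 + 0.21×61 = 68.73 + 12.81 = 81.54 → 82
= RGB(228, 143, 82)


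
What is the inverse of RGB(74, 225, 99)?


Invert: (255-R, 255-G, 255-B)
R: 255-74 = 181
G: 255-225 = 30
B: 255-99 = 156
= RGB(181, 30, 156)


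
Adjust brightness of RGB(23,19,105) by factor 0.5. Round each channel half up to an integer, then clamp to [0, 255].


Multiply each channel by 0.5, round half up, clamp to [0, 255]
R: 23×0.5 = 11.5 → round → 12
G: 19×0.5 = 9.5 → round → 10
B: 105×0.5 = 52.5 → round → 53
= RGB(12, 10, 53)


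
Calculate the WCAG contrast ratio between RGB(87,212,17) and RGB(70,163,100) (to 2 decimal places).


Linearize each sRGB channel c=v/255: c/12.92 if c ≤ 0.04045 else ((c+0.055)/1.055)^2.4
L = 0.2126×R_lin + 0.7152×G_lin + 0.0722×B_lin
Color 1 (87,212,17):
  R=87: 87/255≈0.3412 > 0.04045 → ((0.3412+0.055)/1.055)^2.4 ≈ 0.09531
  G=212: 212/255≈0.8314 > 0.04045 → ((0.8314+0.055)/1.055)^2.4 ≈ 0.65837
  B=17: 17/255≈0.0667 > 0.04045 → ((0.0667+0.055)/1.055)^2.4 ≈ 0.00561
  L1 = 0.2126×0.09531 + 0.7152×0.65837 + 0.0722×0.00561 ≈ 0.49154
Color 2 (70,163,100):
  R=70: 70/255≈0.2745 > 0.04045 → ((0.2745+0.055)/1.055)^2.4 ≈ 0.06125
  G=163: 163/255≈0.6392 > 0.04045 → ((0.6392+0.055)/1.055)^2.4 ≈ 0.36625
  B=100: 100/255≈0.3922 > 0.04045 → ((0.3922+0.055)/1.055)^2.4 ≈ 0.12744
  L2 = 0.2126×0.06125 + 0.7152×0.36625 + 0.0722×0.12744 ≈ 0.28417
Lighter = 0.49154, Darker = 0.28417
Ratio = (L_lighter + 0.05) / (L_darker + 0.05)
Ratio = (0.49154 + 0.05) / (0.28417 + 0.05) = 0.54154 / 0.33417 ≈ 1.6206
Ratio ≈ 1.62:1


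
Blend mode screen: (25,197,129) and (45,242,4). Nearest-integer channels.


Screen: C = 255 - (255-A)×(255-B)/255, rounded to nearest integer
R: 255 - (255-25)×(255-45)/255 = 255 - 48300/255 ≈ 255 - 189.412 = 65.588 → 66
G: 255 - (255-197)×(255-242)/255 = 255 - 754/255 ≈ 255 - 2.957 = 252.043 → 252
B: 255 - (255-129)×(255-4)/255 = 255 - 31626/255 ≈ 255 - 124.024 = 130.976 → 131
= RGB(66, 252, 131)


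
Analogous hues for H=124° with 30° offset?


Base hue: 124°
Left analog: (124 - 30) mod 360 = 94°
Right analog: (124 + 30) mod 360 = 154°
Analogous hues = 94° and 154°


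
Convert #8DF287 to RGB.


8D → 141 (R)
F2 → 242 (G)
87 → 135 (B)
= RGB(141, 242, 135)


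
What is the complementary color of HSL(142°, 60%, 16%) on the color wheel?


Complement = opposite side of color wheel = hue + 180°
H' = (142 + 180) mod 360 = 322°
S and L unchanged.
= HSL(322°, 60%, 16%)


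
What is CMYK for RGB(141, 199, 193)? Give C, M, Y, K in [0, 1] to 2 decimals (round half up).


R'=141/255≈0.5529, G'=199/255≈0.7804, B'=193/255≈0.7569
K = 1 - max(R',G',B') = 1 - 199/255 = 56/255 = 0.21960… → 0.22
(1-R'-K)/(1-K) simplifies to (max-R)/max with max = 199:
C = (199-141)/199 = 58/199 = 0.29145… → 0.29
M = (199-199)/199 = 0/199 = 0 → 0.00
Y = (199-193)/199 = 6/199 = 0.03015… → 0.03
= CMYK(0.29, 0.00, 0.03, 0.22)


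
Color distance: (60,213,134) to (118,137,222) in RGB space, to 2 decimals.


d = √[(R₁-R₂)² + (G₁-G₂)² + (B₁-B₂)²]
d = √[(60-118)² + (213-137)² + (134-222)²]
d = √[3364 + 5776 + 7744]
d = √16884
d ≈ 129.94


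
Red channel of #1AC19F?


Color: #1AC19F
R = 1A = 26
G = C1 = 193
B = 9F = 159
Red = 26


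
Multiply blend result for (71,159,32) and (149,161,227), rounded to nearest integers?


Multiply: C = A×B/255, rounded to nearest integer
R: 71×149/255 = 10579/255 ≈ 41.486 → 41
G: 159×161/255 = 25599/255 ≈ 100.388 → 100
B: 32×227/255 = 7264/255 ≈ 28.486 → 28
= RGB(41, 100, 28)


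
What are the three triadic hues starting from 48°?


Triadic: equally spaced at 120° intervals
H1 = 48°
H2 = (48 + 120) mod 360 = 168°
H3 = (48 + 240) mod 360 = 288°
Triadic = 48°, 168°, 288°


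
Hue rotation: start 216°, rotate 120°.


New hue = (H + rotation) mod 360
New hue = (216 + 120) mod 360
= 336 mod 360
= 336°


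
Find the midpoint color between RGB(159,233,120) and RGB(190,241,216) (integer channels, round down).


Midpoint: each channel = ⌊(C₁+C₂)/2⌋
R: ⌊(159+190)/2⌋ = 174
G: ⌊(233+241)/2⌋ = 237
B: ⌊(120+216)/2⌋ = 168
= RGB(174, 237, 168)


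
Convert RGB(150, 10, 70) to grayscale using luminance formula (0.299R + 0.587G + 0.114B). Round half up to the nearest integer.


Gray = 0.299×R + 0.587×G + 0.114×B
Gray = 0.299×150 + 0.587×10 + 0.114×70
Gray = 44.850 + 5.870 + 7.980
Gray = 58.700 → round half up → 59
Gray = 59


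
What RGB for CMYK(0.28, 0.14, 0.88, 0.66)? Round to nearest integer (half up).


R = 255 × (1-C) × (1-K) = 255 × 0.72 × 0.34 = 62.424 → 62
G = 255 × (1-M) × (1-K) = 255 × 0.86 × 0.34 = 74.562 → 75
B = 255 × (1-Y) × (1-K) = 255 × 0.12 × 0.34 = 10.404 → 10
= RGB(62, 75, 10)


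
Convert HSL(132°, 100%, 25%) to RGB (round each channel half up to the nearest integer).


H=132°, S=1.00, L=0.25
C = (1-|2L-1|)×S = (1-|-0.50|)×1.00 = 0.5
H' = H/60 = 132/60 ≈ 2.2000; X = C×(1-|H' mod 2 - 1|) = 0.1
m = L - C/2 = 0.25 - 0.25 = 0
Sector ⌊H'⌋ = 2 → (R',G',B') = (0.0, 0.5, 0.1)
RGB = ((R'+m)×255, (G'+m)×255, (B'+m)×255) = (0.0, 127.5, 25.5)
Round half up → RGB(0, 128, 26)


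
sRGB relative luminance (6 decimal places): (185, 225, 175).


Linearize each channel (sRGB transfer function): c = v/255; c_lin = c/12.92 if c ≤ 0.04045, else ((c+0.055)/1.055)^2.4
  R: 185/255 ≈ 0.725490 > 0.04045 → ((0.725490+0.055)/1.055)^2.4 ≈ 0.485150
  G: 225/255 ≈ 0.882353 > 0.04045 → ((0.882353+0.055)/1.055)^2.4 ≈ 0.752942
  B: 175/255 ≈ 0.686275 > 0.04045 → ((0.686275+0.055)/1.055)^2.4 ≈ 0.428690
R_lin = 0.485150, G_lin = 0.752942, B_lin = 0.428690
L = 0.2126×R + 0.7152×G + 0.0722×B
L = 0.2126×0.485150 + 0.7152×0.752942 + 0.0722×0.428690
L ≈ 0.672599


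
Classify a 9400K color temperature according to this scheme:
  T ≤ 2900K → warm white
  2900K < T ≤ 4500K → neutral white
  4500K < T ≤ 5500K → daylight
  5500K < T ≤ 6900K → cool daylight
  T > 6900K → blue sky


Temperature: 9400K
9400K > 6900K → blue sky
Classification: blue sky


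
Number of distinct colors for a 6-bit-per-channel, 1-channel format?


Total bits = 6 bits/channel × 1 channels = 6 bits
Distinct colors = 2^6
= 64 colors


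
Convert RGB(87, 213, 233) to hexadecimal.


R = 87 → 57 (hex)
G = 213 → D5 (hex)
B = 233 → E9 (hex)
Hex = #57D5E9


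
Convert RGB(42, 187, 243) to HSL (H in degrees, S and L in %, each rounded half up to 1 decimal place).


Normalize: R'=42/255≈0.1647, G'=187/255≈0.7333, B'=243/255≈0.9529
Max=243/255, Min=42/255, Δ=Max-Min=201/255
L = (Max+Min)/2 = (243+42)/510 = 285/510 = 0.55882… → L = 55.9%
L > 0.5 → S = Δ/(2-Max-Min) = 201/(510-243-42) = 201/225 = 0.89333… → S = 89.3%
(the 1/255 factors cancel in S and H, so raw channel differences can be used)
Max is B' → H = 60 × ((R-G)/Δ + 4) = 60 × ((42-187)/201 + 4)
  -145/201 + 4 = -0.7213… + 4 = 3.2786…
  H = 60 × 3.2786… = 196.716…° → H = 196.7°
= HSL(196.7°, 89.3%, 55.9%)


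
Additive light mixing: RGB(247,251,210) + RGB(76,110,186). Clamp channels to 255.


Additive: each channel = min(255, C₁+C₂)
R: 247+76 = 323 → 255
G: 251+110 = 361 → 255
B: 210+186 = 396 → 255
= RGB(255, 255, 255)


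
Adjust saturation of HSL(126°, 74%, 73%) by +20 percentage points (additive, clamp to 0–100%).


Original S = 74%
Adjustment = +20 percentage points
New S = 74 + (20) = 94
Clamp to [0, 100] → 94
= HSL(126°, 94%, 73%)


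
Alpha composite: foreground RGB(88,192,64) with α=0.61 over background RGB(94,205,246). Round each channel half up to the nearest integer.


C = α×F + (1-α)×B, with 1-α = 0.39
R: 0.61×88 + 0.39×94 = 53.68 + 36.66 = 90.34 → 90
G: 0.61×192 + 0.39×205 = 117.12 + 79.95 = 197.07 → 197
B: 0.61×64 + 0.39×246 = 39.04 + 95.94 = 134.98 → 135
= RGB(90, 197, 135)


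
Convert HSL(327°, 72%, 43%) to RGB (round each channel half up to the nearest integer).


H=327°, S=0.72, L=0.43
C = (1-|2L-1|)×S = (1-|-0.14|)×0.72 = 0.6192
H' = H/60 = 327/60 ≈ 5.4500; X = C×(1-|H' mod 2 - 1|) = 0.34056
m = L - C/2 = 0.43 - 0.3096 = 0.1204
Sector ⌊H'⌋ = 5 → (R',G',B') = (0.6192, 0.0, 0.34056)
RGB = ((R'+m)×255, (G'+m)×255, (B'+m)×255) = (188.598, 30.702, 117.5448)
Round half up → RGB(189, 31, 118)


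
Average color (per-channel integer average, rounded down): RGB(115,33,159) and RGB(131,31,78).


Midpoint: each channel = ⌊(C₁+C₂)/2⌋
R: ⌊(115+131)/2⌋ = 123
G: ⌊(33+31)/2⌋ = 32
B: ⌊(159+78)/2⌋ = 118
= RGB(123, 32, 118)


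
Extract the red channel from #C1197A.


Color: #C1197A
R = C1 = 193
G = 19 = 25
B = 7A = 122
Red = 193


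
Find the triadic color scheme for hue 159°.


Triadic: equally spaced at 120° intervals
H1 = 159°
H2 = (159 + 120) mod 360 = 279°
H3 = (159 + 240) mod 360 = 39°
Triadic = 159°, 279°, 39°


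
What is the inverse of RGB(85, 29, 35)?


Invert: (255-R, 255-G, 255-B)
R: 255-85 = 170
G: 255-29 = 226
B: 255-35 = 220
= RGB(170, 226, 220)


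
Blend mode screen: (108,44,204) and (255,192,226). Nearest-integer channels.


Screen: C = 255 - (255-A)×(255-B)/255, rounded to nearest integer
R: 255 - (255-108)×(255-255)/255 = 255 - 0/255 ≈ 255 - 0.000 = 255.000 → 255
G: 255 - (255-44)×(255-192)/255 = 255 - 13293/255 ≈ 255 - 52.129 = 202.871 → 203
B: 255 - (255-204)×(255-226)/255 = 255 - 1479/255 ≈ 255 - 5.800 = 249.200 → 249
= RGB(255, 203, 249)


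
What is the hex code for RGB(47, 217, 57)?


R = 47 → 2F (hex)
G = 217 → D9 (hex)
B = 57 → 39 (hex)
Hex = #2FD939


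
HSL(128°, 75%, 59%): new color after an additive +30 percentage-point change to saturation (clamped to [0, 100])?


Original S = 75%
Adjustment = +30 percentage points
New S = 75 + (30) = 105
Clamp to [0, 100] → 100
= HSL(128°, 100%, 59%)


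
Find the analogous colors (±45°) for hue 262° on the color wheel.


Base hue: 262°
Left analog: (262 - 45) mod 360 = 217°
Right analog: (262 + 45) mod 360 = 307°
Analogous hues = 217° and 307°


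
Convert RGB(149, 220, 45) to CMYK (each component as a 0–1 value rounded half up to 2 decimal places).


R'=149/255≈0.5843, G'=220/255≈0.8627, B'=45/255≈0.1765
K = 1 - max(R',G',B') = 1 - 220/255 = 35/255 = 0.13725… → 0.14
(1-R'-K)/(1-K) simplifies to (max-R)/max with max = 220:
C = (220-149)/220 = 71/220 = 0.32272… → 0.32
M = (220-220)/220 = 0/220 = 0 → 0.00
Y = (220-45)/220 = 175/220 = 0.79545… → 0.80
= CMYK(0.32, 0.00, 0.80, 0.14)


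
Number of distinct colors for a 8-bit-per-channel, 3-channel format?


Total bits = 8 bits/channel × 3 channels = 24 bits
Distinct colors = 2^24
= 16,777,216 colors


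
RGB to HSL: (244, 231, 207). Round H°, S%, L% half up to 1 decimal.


Normalize: R'=244/255≈0.9569, G'=231/255≈0.9059, B'=207/255≈0.8118
Max=244/255, Min=207/255, Δ=Max-Min=37/255
L = (Max+Min)/2 = (244+207)/510 = 451/510 = 0.88431… → L = 88.4%
L > 0.5 → S = Δ/(2-Max-Min) = 37/(510-244-207) = 37/59 = 0.62711… → S = 62.7%
(the 1/255 factors cancel in S and H, so raw channel differences can be used)
Max is R' → H = 60 × (((G-B)/Δ) mod 6) = 60 × (((231-207)/37) mod 6)
  24/37 = 0.6486…
  H = 60 × 0.6486… = 38.918…° → H = 38.9°
= HSL(38.9°, 62.7%, 88.4%)


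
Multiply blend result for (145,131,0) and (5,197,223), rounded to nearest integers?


Multiply: C = A×B/255, rounded to nearest integer
R: 145×5/255 = 725/255 ≈ 2.843 → 3
G: 131×197/255 = 25807/255 ≈ 101.204 → 101
B: 0×223/255 = 0/255 ≈ 0.000 → 0
= RGB(3, 101, 0)


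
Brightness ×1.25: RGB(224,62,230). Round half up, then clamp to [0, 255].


Multiply each channel by 1.25, round half up, clamp to [0, 255]
R: 224×1.25 = 280 → clamp → 255
G: 62×1.25 = 77.5 → round → 78
B: 230×1.25 = 287.5 → round → 288 → clamp → 255
= RGB(255, 78, 255)


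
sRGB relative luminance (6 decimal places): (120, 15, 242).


Linearize each channel (sRGB transfer function): c = v/255; c_lin = c/12.92 if c ≤ 0.04045, else ((c+0.055)/1.055)^2.4
  R: 120/255 ≈ 0.470588 > 0.04045 → ((0.470588+0.055)/1.055)^2.4 ≈ 0.187821
  G: 15/255 ≈ 0.058824 > 0.04045 → ((0.058824+0.055)/1.055)^2.4 ≈ 0.004777
  B: 242/255 ≈ 0.949020 > 0.04045 → ((0.949020+0.055)/1.055)^2.4 ≈ 0.887923
R_lin = 0.187821, G_lin = 0.004777, B_lin = 0.887923
L = 0.2126×R + 0.7152×G + 0.0722×B
L = 0.2126×0.187821 + 0.7152×0.004777 + 0.0722×0.887923
L ≈ 0.107455


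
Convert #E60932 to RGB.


E6 → 230 (R)
09 → 9 (G)
32 → 50 (B)
= RGB(230, 9, 50)


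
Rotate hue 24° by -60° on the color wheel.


New hue = (H + rotation) mod 360
New hue = (24 -60) mod 360
= -36 mod 360
= 324°


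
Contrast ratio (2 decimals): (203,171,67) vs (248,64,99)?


Linearize each sRGB channel c=v/255: c/12.92 if c ≤ 0.04045 else ((c+0.055)/1.055)^2.4
L = 0.2126×R_lin + 0.7152×G_lin + 0.0722×B_lin
Color 1 (203,171,67):
  R=203: 203/255≈0.7961 > 0.04045 → ((0.7961+0.055)/1.055)^2.4 ≈ 0.59720
  G=171: 171/255≈0.6706 > 0.04045 → ((0.6706+0.055)/1.055)^2.4 ≈ 0.40724
  B=67: 67/255≈0.2627 > 0.04045 → ((0.2627+0.055)/1.055)^2.4 ≈ 0.05613
  L1 = 0.2126×0.59720 + 0.7152×0.40724 + 0.0722×0.05613 ≈ 0.42228
Color 2 (248,64,99):
  R=248: 248/255≈0.9725 > 0.04045 → ((0.9725+0.055)/1.055)^2.4 ≈ 0.93869
  G=64: 64/255≈0.2510 > 0.04045 → ((0.2510+0.055)/1.055)^2.4 ≈ 0.05127
  B=99: 99/255≈0.3882 > 0.04045 → ((0.3882+0.055)/1.055)^2.4 ≈ 0.12477
  L2 = 0.2126×0.93869 + 0.7152×0.05127 + 0.0722×0.12477 ≈ 0.24524
Lighter = 0.42228, Darker = 0.24524
Ratio = (L_lighter + 0.05) / (L_darker + 0.05)
Ratio = (0.42228 + 0.05) / (0.24524 + 0.05) = 0.47228 / 0.29524 ≈ 1.5996
Ratio ≈ 1.60:1


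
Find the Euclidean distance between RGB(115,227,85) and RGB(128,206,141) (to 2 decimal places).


d = √[(R₁-R₂)² + (G₁-G₂)² + (B₁-B₂)²]
d = √[(115-128)² + (227-206)² + (85-141)²]
d = √[169 + 441 + 3136]
d = √3746
d ≈ 61.20


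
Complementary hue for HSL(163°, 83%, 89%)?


Complement = opposite side of color wheel = hue + 180°
H' = (163 + 180) mod 360 = 343°
S and L unchanged.
= HSL(343°, 83%, 89%)


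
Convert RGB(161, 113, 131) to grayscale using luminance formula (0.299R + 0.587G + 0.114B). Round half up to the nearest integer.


Gray = 0.299×R + 0.587×G + 0.114×B
Gray = 0.299×161 + 0.587×113 + 0.114×131
Gray = 48.139 + 66.331 + 14.934
Gray = 129.404 → round half up → 129
Gray = 129


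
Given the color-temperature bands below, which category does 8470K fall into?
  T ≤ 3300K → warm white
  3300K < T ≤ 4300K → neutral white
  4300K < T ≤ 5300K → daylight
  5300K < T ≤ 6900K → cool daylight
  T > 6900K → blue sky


Temperature: 8470K
8470K > 6900K → blue sky
Classification: blue sky


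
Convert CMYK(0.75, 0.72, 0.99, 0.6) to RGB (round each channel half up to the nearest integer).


R = 255 × (1-C) × (1-K) = 255 × 0.25 × 0.40 = 25.5 → 26
G = 255 × (1-M) × (1-K) = 255 × 0.28 × 0.40 = 28.56 → 29
B = 255 × (1-Y) × (1-K) = 255 × 0.01 × 0.40 = 1.02 → 1
= RGB(26, 29, 1)


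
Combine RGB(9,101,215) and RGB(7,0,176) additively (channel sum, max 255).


Additive: each channel = min(255, C₁+C₂)
R: 9+7 = 16 → 16
G: 101+0 = 101 → 101
B: 215+176 = 391 → 255
= RGB(16, 101, 255)


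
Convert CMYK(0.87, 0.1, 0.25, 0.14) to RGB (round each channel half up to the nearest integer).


R = 255 × (1-C) × (1-K) = 255 × 0.13 × 0.86 = 28.509 → 29
G = 255 × (1-M) × (1-K) = 255 × 0.90 × 0.86 = 197.37 → 197
B = 255 × (1-Y) × (1-K) = 255 × 0.75 × 0.86 = 164.475 → 164
= RGB(29, 197, 164)


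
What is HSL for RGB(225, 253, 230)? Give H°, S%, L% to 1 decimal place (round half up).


Normalize: R'=225/255≈0.8824, G'=253/255≈0.9922, B'=230/255≈0.9020
Max=253/255, Min=225/255, Δ=Max-Min=28/255
L = (Max+Min)/2 = (253+225)/510 = 478/510 = 0.93725… → L = 93.7%
L > 0.5 → S = Δ/(2-Max-Min) = 28/(510-253-225) = 28/32 = 0.875 → S = 87.5%
(the 1/255 factors cancel in S and H, so raw channel differences can be used)
Max is G' → H = 60 × ((B-R)/Δ + 2) = 60 × ((230-225)/28 + 2)
  5/28 + 2 = 0.1785… + 2 = 2.1785…
  H = 60 × 2.1785… = 130.714…° → H = 130.7°
= HSL(130.7°, 87.5%, 93.7%)


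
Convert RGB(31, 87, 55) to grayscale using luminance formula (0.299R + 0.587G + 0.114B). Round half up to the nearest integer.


Gray = 0.299×R + 0.587×G + 0.114×B
Gray = 0.299×31 + 0.587×87 + 0.114×55
Gray = 9.269 + 51.069 + 6.270
Gray = 66.608 → round half up → 67
Gray = 67


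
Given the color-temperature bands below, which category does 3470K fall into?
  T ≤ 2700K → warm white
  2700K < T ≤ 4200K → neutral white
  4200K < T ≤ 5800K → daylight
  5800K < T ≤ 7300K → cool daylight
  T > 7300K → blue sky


Temperature: 3470K
2700K < 3470K ≤ 4200K → neutral white
Classification: neutral white


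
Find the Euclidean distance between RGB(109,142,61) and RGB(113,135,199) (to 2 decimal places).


d = √[(R₁-R₂)² + (G₁-G₂)² + (B₁-B₂)²]
d = √[(109-113)² + (142-135)² + (61-199)²]
d = √[16 + 49 + 19044]
d = √19109
d ≈ 138.24


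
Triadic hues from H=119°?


Triadic: equally spaced at 120° intervals
H1 = 119°
H2 = (119 + 120) mod 360 = 239°
H3 = (119 + 240) mod 360 = 359°
Triadic = 119°, 239°, 359°


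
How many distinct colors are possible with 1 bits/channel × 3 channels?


Total bits = 1 bits/channel × 3 channels = 3 bits
Distinct colors = 2^3
= 8 colors


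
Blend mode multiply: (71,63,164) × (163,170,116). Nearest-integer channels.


Multiply: C = A×B/255, rounded to nearest integer
R: 71×163/255 = 11573/255 ≈ 45.384 → 45
G: 63×170/255 = 10710/255 ≈ 42.000 → 42
B: 164×116/255 = 19024/255 ≈ 74.604 → 75
= RGB(45, 42, 75)


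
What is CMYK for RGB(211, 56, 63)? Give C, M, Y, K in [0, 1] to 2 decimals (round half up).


R'=211/255≈0.8275, G'=56/255≈0.2196, B'=63/255≈0.2471
K = 1 - max(R',G',B') = 1 - 211/255 = 44/255 = 0.17254… → 0.17
(1-R'-K)/(1-K) simplifies to (max-R)/max with max = 211:
C = (211-211)/211 = 0/211 = 0 → 0.00
M = (211-56)/211 = 155/211 = 0.73459… → 0.73
Y = (211-63)/211 = 148/211 = 0.70142… → 0.70
= CMYK(0.00, 0.73, 0.70, 0.17)


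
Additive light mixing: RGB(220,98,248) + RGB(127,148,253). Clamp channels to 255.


Additive: each channel = min(255, C₁+C₂)
R: 220+127 = 347 → 255
G: 98+148 = 246 → 246
B: 248+253 = 501 → 255
= RGB(255, 246, 255)


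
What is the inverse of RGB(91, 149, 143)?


Invert: (255-R, 255-G, 255-B)
R: 255-91 = 164
G: 255-149 = 106
B: 255-143 = 112
= RGB(164, 106, 112)


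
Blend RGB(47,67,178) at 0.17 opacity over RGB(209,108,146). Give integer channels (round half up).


C = α×F + (1-α)×B, with 1-α = 0.83
R: 0.17×47 + 0.83×209 = 7.99 + 173.47 = 181.46 → 181
G: 0.17×67 + 0.83×108 = 11.39 + 89.64 = 101.03 → 101
B: 0.17×178 + 0.83×146 = 30.26 + 121.18 = 151.44 → 151
= RGB(181, 101, 151)


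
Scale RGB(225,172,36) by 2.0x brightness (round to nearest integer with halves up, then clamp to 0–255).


Multiply each channel by 2.0, round half up, clamp to [0, 255]
R: 225×2.0 = 450 → clamp → 255
G: 172×2.0 = 344 → clamp → 255
B: 36×2.0 = 72
= RGB(255, 255, 72)


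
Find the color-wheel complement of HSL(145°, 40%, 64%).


Complement = opposite side of color wheel = hue + 180°
H' = (145 + 180) mod 360 = 325°
S and L unchanged.
= HSL(325°, 40%, 64%)


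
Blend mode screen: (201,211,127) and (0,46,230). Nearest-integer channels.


Screen: C = 255 - (255-A)×(255-B)/255, rounded to nearest integer
R: 255 - (255-201)×(255-0)/255 = 255 - 13770/255 ≈ 255 - 54.000 = 201.000 → 201
G: 255 - (255-211)×(255-46)/255 = 255 - 9196/255 ≈ 255 - 36.063 = 218.937 → 219
B: 255 - (255-127)×(255-230)/255 = 255 - 3200/255 ≈ 255 - 12.549 = 242.451 → 242
= RGB(201, 219, 242)


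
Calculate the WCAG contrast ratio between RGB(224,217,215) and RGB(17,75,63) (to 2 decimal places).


Linearize each sRGB channel c=v/255: c/12.92 if c ≤ 0.04045 else ((c+0.055)/1.055)^2.4
L = 0.2126×R_lin + 0.7152×G_lin + 0.0722×B_lin
Color 1 (224,217,215):
  R=224: 224/255≈0.8784 > 0.04045 → ((0.8784+0.055)/1.055)^2.4 ≈ 0.74540
  G=217: 217/255≈0.8510 > 0.04045 → ((0.8510+0.055)/1.055)^2.4 ≈ 0.69387
  B=215: 215/255≈0.8431 > 0.04045 → ((0.8431+0.055)/1.055)^2.4 ≈ 0.67954
  L1 = 0.2126×0.74540 + 0.7152×0.69387 + 0.0722×0.67954 ≈ 0.70379
Color 2 (17,75,63):
  R=17: 17/255≈0.0667 > 0.04045 → ((0.0667+0.055)/1.055)^2.4 ≈ 0.00561
  G=75: 75/255≈0.2941 > 0.04045 → ((0.2941+0.055)/1.055)^2.4 ≈ 0.07036
  B=63: 63/255≈0.2471 > 0.04045 → ((0.2471+0.055)/1.055)^2.4 ≈ 0.04971
  L2 = 0.2126×0.00561 + 0.7152×0.07036 + 0.0722×0.04971 ≈ 0.05510
Lighter = 0.70379, Darker = 0.05510
Ratio = (L_lighter + 0.05) / (L_darker + 0.05)
Ratio = (0.70379 + 0.05) / (0.05510 + 0.05) = 0.75379 / 0.10510 ≈ 7.1720
Ratio ≈ 7.17:1


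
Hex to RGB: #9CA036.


9C → 156 (R)
A0 → 160 (G)
36 → 54 (B)
= RGB(156, 160, 54)


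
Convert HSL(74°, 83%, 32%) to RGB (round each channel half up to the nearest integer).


H=74°, S=0.83, L=0.32
C = (1-|2L-1|)×S = (1-|-0.36|)×0.83 = 0.5312
H' = H/60 = 74/60 ≈ 1.2333; X = C×(1-|H' mod 2 - 1|) ≈ 0.4073
m = L - C/2 = 0.32 - 0.2656 = 0.0544
Sector ⌊H'⌋ = 1 → (R',G',B') = (≈0.4073, 0.5312, 0.0)
RGB = ((R'+m)×255, (G'+m)×255, (B'+m)×255) = (117.7216, 149.328, 13.872)
Round half up → RGB(118, 149, 14)


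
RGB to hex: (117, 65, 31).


R = 117 → 75 (hex)
G = 65 → 41 (hex)
B = 31 → 1F (hex)
Hex = #75411F


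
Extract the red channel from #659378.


Color: #659378
R = 65 = 101
G = 93 = 147
B = 78 = 120
Red = 101


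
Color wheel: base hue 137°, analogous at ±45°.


Base hue: 137°
Left analog: (137 - 45) mod 360 = 92°
Right analog: (137 + 45) mod 360 = 182°
Analogous hues = 92° and 182°


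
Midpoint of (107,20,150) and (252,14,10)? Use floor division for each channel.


Midpoint: each channel = ⌊(C₁+C₂)/2⌋
R: ⌊(107+252)/2⌋ = 179
G: ⌊(20+14)/2⌋ = 17
B: ⌊(150+10)/2⌋ = 80
= RGB(179, 17, 80)


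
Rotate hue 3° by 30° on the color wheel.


New hue = (H + rotation) mod 360
New hue = (3 + 30) mod 360
= 33 mod 360
= 33°


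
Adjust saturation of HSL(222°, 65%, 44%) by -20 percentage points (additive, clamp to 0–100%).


Original S = 65%
Adjustment = -20 percentage points
New S = 65 + (-20) = 45
Clamp to [0, 100] → 45
= HSL(222°, 45%, 44%)


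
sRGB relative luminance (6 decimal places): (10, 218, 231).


Linearize each channel (sRGB transfer function): c = v/255; c_lin = c/12.92 if c ≤ 0.04045, else ((c+0.055)/1.055)^2.4
  R: 10/255 ≈ 0.039216 ≤ 0.04045 → 0.039216/12.92 ≈ 0.003035
  G: 218/255 ≈ 0.854902 > 0.04045 → ((0.854902+0.055)/1.055)^2.4 ≈ 0.701102
  B: 231/255 ≈ 0.905882 > 0.04045 → ((0.905882+0.055)/1.055)^2.4 ≈ 0.799103
R_lin = 0.003035, G_lin = 0.701102, B_lin = 0.799103
L = 0.2126×R + 0.7152×G + 0.0722×B
L = 0.2126×0.003035 + 0.7152×0.701102 + 0.0722×0.799103
L ≈ 0.559769


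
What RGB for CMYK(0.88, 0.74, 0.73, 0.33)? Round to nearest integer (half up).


R = 255 × (1-C) × (1-K) = 255 × 0.12 × 0.67 = 20.502 → 21
G = 255 × (1-M) × (1-K) = 255 × 0.26 × 0.67 = 44.421 → 44
B = 255 × (1-Y) × (1-K) = 255 × 0.27 × 0.67 = 46.1295 → 46
= RGB(21, 44, 46)


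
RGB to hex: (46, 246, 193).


R = 46 → 2E (hex)
G = 246 → F6 (hex)
B = 193 → C1 (hex)
Hex = #2EF6C1


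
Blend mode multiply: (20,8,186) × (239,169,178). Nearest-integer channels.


Multiply: C = A×B/255, rounded to nearest integer
R: 20×239/255 = 4780/255 ≈ 18.745 → 19
G: 8×169/255 = 1352/255 ≈ 5.302 → 5
B: 186×178/255 = 33108/255 ≈ 129.835 → 130
= RGB(19, 5, 130)


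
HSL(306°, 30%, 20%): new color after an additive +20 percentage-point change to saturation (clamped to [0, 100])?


Original S = 30%
Adjustment = +20 percentage points
New S = 30 + (20) = 50
Clamp to [0, 100] → 50
= HSL(306°, 50%, 20%)


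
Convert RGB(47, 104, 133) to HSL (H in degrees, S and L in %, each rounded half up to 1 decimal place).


Normalize: R'=47/255≈0.1843, G'=104/255≈0.4078, B'=133/255≈0.5216
Max=133/255, Min=47/255, Δ=Max-Min=86/255
L = (Max+Min)/2 = (133+47)/510 = 180/510 = 0.35294… → L = 35.3%
L ≤ 0.5 → S = Δ/(Max+Min) = 86/(133+47) = 86/180 = 0.47777… → S = 47.8%
(the 1/255 factors cancel in S and H, so raw channel differences can be used)
Max is B' → H = 60 × ((R-G)/Δ + 4) = 60 × ((47-104)/86 + 4)
  -57/86 + 4 = -0.6627… + 4 = 3.3372…
  H = 60 × 3.3372… = 200.232…° → H = 200.2°
= HSL(200.2°, 47.8%, 35.3%)
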